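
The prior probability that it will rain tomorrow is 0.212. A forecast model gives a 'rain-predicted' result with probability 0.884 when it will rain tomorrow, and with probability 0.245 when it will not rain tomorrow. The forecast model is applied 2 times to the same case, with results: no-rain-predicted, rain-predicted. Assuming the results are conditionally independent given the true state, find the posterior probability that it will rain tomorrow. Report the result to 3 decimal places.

Posterior P(H) ≈ 0.130

With H the event that it will rain tomorrow, the joint likelihood of the observed sequence is P(data|H) = 0.116·0.884 = 0.10254 and P(data|¬H) = 0.755·0.245 = 0.18498.
Bayes: P(H|data) = 0.212·0.10254 / (0.212·0.10254 + 0.788·0.18498) = 0.021739/0.16750 = 0.1298.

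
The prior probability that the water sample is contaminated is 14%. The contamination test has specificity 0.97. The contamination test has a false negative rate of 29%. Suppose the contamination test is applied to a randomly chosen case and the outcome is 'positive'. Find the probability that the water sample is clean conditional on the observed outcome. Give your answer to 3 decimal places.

P(¬H | E) ≈ 0.206

Let H be the event that the water sample is contaminated. P(H) = 0.14, so P(¬H) = 0.86. With E the 'positive' result, P(E|H) = 0.71 and P(E|¬H) = 0.03.
P(E) = 0.71·0.14 + 0.03·0.86 = 0.099400 + 0.025800 = 0.12520.
By Bayes' theorem, P(H|E) = 0.099400 / 0.12520 = 0.794. Hence P(¬H|E) = 1 − 0.794 = 0.206.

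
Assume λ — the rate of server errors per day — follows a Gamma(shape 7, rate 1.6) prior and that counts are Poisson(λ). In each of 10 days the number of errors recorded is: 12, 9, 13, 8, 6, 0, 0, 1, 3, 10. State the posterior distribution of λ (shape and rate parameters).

Total count ∑xᵢ = 62 over n = 10 days.
Gamma is conjugate to the Poisson likelihood: posterior is Gamma(shape = 7+62 = 69, rate = 1.6+10 = 11.6).

Posterior: Gamma(shape=69, rate=11.6)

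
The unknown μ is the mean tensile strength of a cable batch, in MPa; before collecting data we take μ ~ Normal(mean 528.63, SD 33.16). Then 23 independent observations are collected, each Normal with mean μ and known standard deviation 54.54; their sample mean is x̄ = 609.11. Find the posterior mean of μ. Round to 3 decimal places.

Posterior mean ≈ 600.640

Prior precision 1/τ₀² = 1/33.16² = 0.00090943; data precision n/σ² = 23/54.54² = 0.00773210.
Posterior precision = 0.00090943 + 0.00773210 = 0.00864154.
Posterior mean = (0.00090943·528.63 + 0.00773210·609.11) / 0.00864154 = 600.640.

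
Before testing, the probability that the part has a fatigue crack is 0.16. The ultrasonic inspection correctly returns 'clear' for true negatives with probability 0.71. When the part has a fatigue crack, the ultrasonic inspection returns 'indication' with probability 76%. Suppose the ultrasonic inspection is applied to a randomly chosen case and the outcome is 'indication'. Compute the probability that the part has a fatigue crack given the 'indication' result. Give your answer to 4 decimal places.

P(H | E) ≈ 0.3330

Write H for 'the part has a fatigue crack'. Prior odds H:¬H = 0.16/0.84 = 0.19048. For the 'indication' outcome, the likelihood ratio is 0.76/0.29 = 2.6207.
Posterior odds = 0.19048 × 2.6207 = 0.49918, so P(H|E) = 0.49918/(1+0.49918) = 0.3330.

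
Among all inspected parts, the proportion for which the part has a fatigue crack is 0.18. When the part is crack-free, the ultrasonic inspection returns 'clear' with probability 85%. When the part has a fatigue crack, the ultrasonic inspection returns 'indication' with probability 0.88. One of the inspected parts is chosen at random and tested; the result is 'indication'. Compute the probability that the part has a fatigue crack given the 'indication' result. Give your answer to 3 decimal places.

P(H | E) ≈ 0.563

Write H for 'the part has a fatigue crack'. Prior odds H:¬H = 0.18/0.82 = 0.21951. For the 'indication' outcome, the likelihood ratio is 0.88/0.15 = 5.8667.
Posterior odds = 0.21951 × 5.8667 = 1.2878, so P(H|E) = 1.2878/(1+1.2878) = 0.563.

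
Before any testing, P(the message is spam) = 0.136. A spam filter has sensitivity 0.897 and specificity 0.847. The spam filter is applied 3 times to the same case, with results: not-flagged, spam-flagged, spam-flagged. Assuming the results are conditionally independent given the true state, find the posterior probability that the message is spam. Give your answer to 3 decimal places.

With H the event that the message is spam, the joint likelihood of the observed sequence is P(data|H) = 0.103·0.897·0.897 = 0.082875 and P(data|¬H) = 0.847·0.153·0.153 = 0.019827.
Bayes: P(H|data) = 0.136·0.082875 / (0.136·0.082875 + 0.864·0.019827) = 0.011271/0.028402 = 0.3968.

Posterior P(H) ≈ 0.397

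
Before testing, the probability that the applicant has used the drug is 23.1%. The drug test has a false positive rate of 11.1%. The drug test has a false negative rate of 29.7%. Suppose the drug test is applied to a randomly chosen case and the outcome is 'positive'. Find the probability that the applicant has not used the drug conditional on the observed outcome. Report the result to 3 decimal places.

P(¬H | E) ≈ 0.345

Let H be the event that the applicant has used the drug. P(H) = 0.231, so P(¬H) = 0.769. With E the 'positive' result, P(E|H) = 0.703 and P(E|¬H) = 0.111.
P(E) = 0.703·0.231 + 0.111·0.769 = 0.16239 + 0.085359 = 0.24775.
By Bayes' theorem, P(H|E) = 0.16239 / 0.24775 = 0.655. Hence P(¬H|E) = 1 − 0.655 = 0.345.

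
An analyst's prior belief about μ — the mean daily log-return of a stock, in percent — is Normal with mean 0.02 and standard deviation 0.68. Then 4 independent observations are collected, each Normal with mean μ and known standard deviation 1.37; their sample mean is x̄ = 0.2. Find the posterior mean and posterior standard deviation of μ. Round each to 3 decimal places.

With known σ, the Normal prior is conjugate. Weight on the data is w = (n/σ²)/(n/σ² + 1/τ₀²) = 2.13117/(2.13117+2.16263) = 0.49634.
Posterior mean = w·x̄ + (1−w)·μ₀ = 0.49634·0.2 + 0.50366·0.02 = 0.109. Posterior variance = 1/(2.13117+2.16263) = 0.232894, so SD = 0.483.

Posterior mean ≈ 0.109; posterior SD ≈ 0.483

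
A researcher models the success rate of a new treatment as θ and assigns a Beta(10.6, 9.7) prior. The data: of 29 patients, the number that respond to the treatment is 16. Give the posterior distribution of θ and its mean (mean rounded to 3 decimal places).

Observing 16 successes and 13 failures updates Beta(10.6, 9.7) by adding the success and failure counts to the two shape parameters: α = 10.6+16 = 26.6, β = 9.7+13 = 22.7.
Posterior mean = α/(α+β) = 26.6/49.3 = 0.540.

Posterior: Beta(26.6, 22.7); mean ≈ 0.540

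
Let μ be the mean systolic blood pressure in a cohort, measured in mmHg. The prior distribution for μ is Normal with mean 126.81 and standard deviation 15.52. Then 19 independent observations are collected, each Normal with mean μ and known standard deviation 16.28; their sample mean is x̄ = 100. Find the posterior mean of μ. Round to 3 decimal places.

Prior precision 1/τ₀² = 1/15.52² = 0.00415161; data precision n/σ² = 19/16.28² = 0.0716877.
Posterior precision = 0.00415161 + 0.0716877 = 0.0758393.
Posterior mean = (0.00415161·126.81 + 0.0716877·100) / 0.0758393 = 101.468.

Posterior mean ≈ 101.468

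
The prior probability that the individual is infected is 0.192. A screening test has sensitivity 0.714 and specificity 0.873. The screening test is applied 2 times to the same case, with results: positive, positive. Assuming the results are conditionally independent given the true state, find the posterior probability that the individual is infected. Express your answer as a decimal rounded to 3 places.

Posterior P(H) ≈ 0.883

With H the event that the individual is infected, the joint likelihood of the observed sequence is P(data|H) = 0.714·0.714 = 0.50980 and P(data|¬H) = 0.127·0.127 = 0.016129.
Bayes: P(H|data) = 0.192·0.50980 / (0.192·0.50980 + 0.808·0.016129) = 0.097881/0.11091 = 0.8825.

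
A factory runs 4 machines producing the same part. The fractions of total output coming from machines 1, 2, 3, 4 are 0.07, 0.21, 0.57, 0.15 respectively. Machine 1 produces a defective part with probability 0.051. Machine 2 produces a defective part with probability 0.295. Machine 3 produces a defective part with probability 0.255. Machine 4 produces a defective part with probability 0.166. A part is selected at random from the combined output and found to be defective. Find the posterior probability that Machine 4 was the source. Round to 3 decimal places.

Tabulate prior·likelihood by source: [1] prior 0.07, lik 0.051, product 0.003570; [2] prior 0.21, lik 0.295, product 0.06195; [3] prior 0.57, lik 0.255, product 0.1453; [4] prior 0.15, lik 0.166, product 0.02490.
Normalizing constant = 0.23577; the posterior for Machine 4 is its product over the sum, 0.02490/0.23577 = 0.106.

Posterior probability ≈ 0.106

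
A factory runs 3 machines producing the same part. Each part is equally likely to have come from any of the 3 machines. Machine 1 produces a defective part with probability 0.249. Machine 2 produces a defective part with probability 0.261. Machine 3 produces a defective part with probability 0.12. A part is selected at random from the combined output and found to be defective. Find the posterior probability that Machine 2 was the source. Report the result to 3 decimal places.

Posterior probability ≈ 0.414

Tabulate prior·likelihood by source: [1] prior 0.333333, lik 0.249, product 0.08300; [2] prior 0.333333, lik 0.261, product 0.08700; [3] prior 0.333333, lik 0.12, product 0.04000.
Normalizing constant = 0.21000; the posterior for Machine 2 is its product over the sum, 0.08700/0.21000 = 0.414.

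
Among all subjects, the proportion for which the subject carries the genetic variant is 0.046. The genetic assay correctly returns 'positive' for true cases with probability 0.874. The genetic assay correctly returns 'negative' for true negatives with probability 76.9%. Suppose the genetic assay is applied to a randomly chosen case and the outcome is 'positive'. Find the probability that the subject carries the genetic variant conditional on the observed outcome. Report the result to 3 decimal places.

Write H for 'the subject carries the genetic variant'. Prior odds H:¬H = 0.046/0.954 = 0.048218. For the 'positive' outcome, the likelihood ratio is 0.874/0.231 = 3.7835.
Posterior odds = 0.048218 × 3.7835 = 0.18244, so P(H|E) = 0.18244/(1+0.18244) = 0.154.

P(H | E) ≈ 0.154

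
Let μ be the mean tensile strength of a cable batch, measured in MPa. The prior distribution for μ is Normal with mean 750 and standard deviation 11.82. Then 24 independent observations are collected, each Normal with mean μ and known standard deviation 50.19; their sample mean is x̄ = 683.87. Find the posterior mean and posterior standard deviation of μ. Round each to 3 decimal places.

With known σ, the Normal prior is conjugate. Weight on the data is w = (n/σ²)/(n/σ² + 1/τ₀²) = 0.00952745/(0.00952745+0.00715756) = 0.57102.
Posterior mean = w·x̄ + (1−w)·μ₀ = 0.57102·683.87 + 0.42898·750 = 712.239. Posterior variance = 1/(0.00952745+0.00715756) = 59.9340, so SD = 7.742.

Posterior mean ≈ 712.239; posterior SD ≈ 7.742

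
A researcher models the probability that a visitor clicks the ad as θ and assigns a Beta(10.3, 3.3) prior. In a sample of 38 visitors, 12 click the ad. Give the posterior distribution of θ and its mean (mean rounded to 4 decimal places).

Posterior: Beta(22.3, 29.3); mean ≈ 0.4322

The binomial likelihood is conjugate to the Beta prior: with 12 successes and 26 failures, the posterior is Beta(10.3+12, 3.3+26) = Beta(22.3, 29.3).
Posterior mean = α/(α+β) = 22.3/51.6 = 0.4322.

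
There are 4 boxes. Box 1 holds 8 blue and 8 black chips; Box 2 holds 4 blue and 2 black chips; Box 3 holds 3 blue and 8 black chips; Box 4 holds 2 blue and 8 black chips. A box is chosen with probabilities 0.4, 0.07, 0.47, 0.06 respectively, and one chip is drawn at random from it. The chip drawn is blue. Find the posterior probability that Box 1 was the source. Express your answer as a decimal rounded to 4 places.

Posterior probability ≈ 0.5170

Tabulate prior·likelihood by source: [1] prior 0.4, lik 0.5, product 0.2000; [2] prior 0.07, lik 0.6667, product 0.04667; [3] prior 0.47, lik 0.2727, product 0.1282; [4] prior 0.06, lik 0.2, product 0.01200.
Normalizing constant = 0.38685; the posterior for Box 1 is its product over the sum, 0.2000/0.38685 = 0.5170.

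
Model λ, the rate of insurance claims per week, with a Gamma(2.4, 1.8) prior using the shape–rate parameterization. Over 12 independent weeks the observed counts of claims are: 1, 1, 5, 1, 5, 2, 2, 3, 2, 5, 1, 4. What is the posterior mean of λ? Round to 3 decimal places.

The Poisson likelihood adds the total count to the shape and the number of exposure periods to the rate. Here ∑xᵢ = 32 and n = 12, so shape 2.4→34.4 and rate 1.8→13.8.
E[λ | data] = 34.4/13.8 = 2.493.

Posterior mean ≈ 2.493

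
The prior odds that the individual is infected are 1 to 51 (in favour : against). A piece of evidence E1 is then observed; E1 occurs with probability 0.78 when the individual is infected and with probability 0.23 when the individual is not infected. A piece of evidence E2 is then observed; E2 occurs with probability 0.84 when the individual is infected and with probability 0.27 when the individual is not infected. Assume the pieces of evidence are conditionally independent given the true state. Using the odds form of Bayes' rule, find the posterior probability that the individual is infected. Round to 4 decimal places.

Posterior probability ≈ 0.1714

Prior odds = 1/51 = 0.019608.
Likelihood ratio for E1 = 0.78/0.23 = 3.3913.
Likelihood ratio for E2 = 0.84/0.27 = 3.1111.
Posterior odds = prior odds × LR₁ × LR₂ = 0.20688.
Posterior probability = odds/(1+odds) = 0.20688/1.2069 = 0.1714.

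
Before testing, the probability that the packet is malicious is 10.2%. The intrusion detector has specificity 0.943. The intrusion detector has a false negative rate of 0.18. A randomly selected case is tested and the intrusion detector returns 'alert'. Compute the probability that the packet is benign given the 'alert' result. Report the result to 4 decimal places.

P(¬H | E) ≈ 0.3796

Write H for 'the packet is malicious'. Prior odds H:¬H = 0.102/0.898 = 0.11359. For the 'alert' outcome, the likelihood ratio is 0.82/0.057 = 14.386.
Posterior odds = 0.11359 × 14.386 = 1.6340, so P(H|E) = 1.6340/(1+1.6340) = 0.6204. Then P(¬H|E) = 1 − 0.6204 = 0.3796.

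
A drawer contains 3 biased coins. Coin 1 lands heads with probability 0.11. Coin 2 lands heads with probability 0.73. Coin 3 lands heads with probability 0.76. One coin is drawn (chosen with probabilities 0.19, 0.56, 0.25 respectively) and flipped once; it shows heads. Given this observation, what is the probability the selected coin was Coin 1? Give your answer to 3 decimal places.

P(heads|C1) = 0.11; P(heads|C2) = 0.73; P(heads|C3) = 0.76.
Prior × likelihood for each source: 0.19·0.11=0.02090, 0.56·0.73=0.4088, 0.25·0.76=0.1900. Summing gives P(heads) = 0.61970.
P(Coin 1 | heads) = 0.02090 / 0.61970 = 0.034.

Posterior probability ≈ 0.034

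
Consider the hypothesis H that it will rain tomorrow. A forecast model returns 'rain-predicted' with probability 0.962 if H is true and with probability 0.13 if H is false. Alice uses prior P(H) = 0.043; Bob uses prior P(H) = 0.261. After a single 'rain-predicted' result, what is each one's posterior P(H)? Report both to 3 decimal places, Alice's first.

Alice: 0.250; Bob: 0.723

The likelihood ratio for a 'rain-predicted' result is 0.962/0.13 = 7.4000.
Alice: prior odds 0.043/0.957 = 0.044932; posterior odds 0.33250; posterior probability 0.250.
Bob: prior odds 0.261/0.739 = 0.35318; posterior odds 2.6135; posterior probability 0.723.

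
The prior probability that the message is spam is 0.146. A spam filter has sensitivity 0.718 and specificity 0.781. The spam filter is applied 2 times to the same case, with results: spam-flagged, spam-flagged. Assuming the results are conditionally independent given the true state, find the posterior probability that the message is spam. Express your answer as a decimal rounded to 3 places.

Posterior P(H) ≈ 0.648

With H the event that the message is spam, the joint likelihood of the observed sequence is P(data|H) = 0.718·0.718 = 0.51552 and P(data|¬H) = 0.219·0.219 = 0.047961.
Bayes: P(H|data) = 0.146·0.51552 / (0.146·0.51552 + 0.854·0.047961) = 0.075267/0.11623 = 0.6476.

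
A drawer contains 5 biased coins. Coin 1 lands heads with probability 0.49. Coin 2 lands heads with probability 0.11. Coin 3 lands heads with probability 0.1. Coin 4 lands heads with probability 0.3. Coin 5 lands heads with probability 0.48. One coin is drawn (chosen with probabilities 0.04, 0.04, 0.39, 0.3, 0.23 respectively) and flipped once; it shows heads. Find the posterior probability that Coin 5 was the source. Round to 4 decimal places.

Posterior probability ≈ 0.4191

P(heads|C1) = 0.49; P(heads|C2) = 0.11; P(heads|C3) = 0.1; P(heads|C4) = 0.3; P(heads|C5) = 0.48.
Prior × likelihood for each source: 0.04·0.49=0.01960, 0.04·0.11=0.004400, 0.39·0.1=0.03900, 0.3·0.3=0.09000, 0.23·0.48=0.1104. Summing gives P(heads) = 0.26340.
P(Coin 5 | heads) = 0.1104 / 0.26340 = 0.4191.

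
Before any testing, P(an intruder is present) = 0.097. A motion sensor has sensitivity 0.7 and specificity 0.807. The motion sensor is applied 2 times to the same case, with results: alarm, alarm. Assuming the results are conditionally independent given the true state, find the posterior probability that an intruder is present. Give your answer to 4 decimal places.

Posterior P(H) ≈ 0.5856

Let H be the event that an intruder is present; start with P(H) = 0.097. P('alarm'|H) = 0.7, P('alarm'|¬H) = 0.193.
Update on result 1 ('alarm'): P(H) ← 0.7·0.0970 / (0.7·0.0970 + 0.193·0.9030) = 0.067900/0.24218 = 0.2804.
Update on result 2 ('alarm'): P(H) ← 0.7·0.2804 / (0.7·0.2804 + 0.193·0.7196) = 0.19626/0.33515 = 0.5856.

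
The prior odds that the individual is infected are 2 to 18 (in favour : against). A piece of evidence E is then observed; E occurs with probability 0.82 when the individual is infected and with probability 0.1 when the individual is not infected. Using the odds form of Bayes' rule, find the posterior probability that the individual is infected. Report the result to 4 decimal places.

Posterior probability ≈ 0.4767

Prior odds = 2/18 = 0.11111. In log-odds, ln(0.11111) = -2.1972.
Add log likelihood ratio: ln(8.2000) = 2.1041.
Posterior log-odds = -0.093090, so posterior odds = exp(-0.093090) = 0.91111. Converting, P(H|E) = 0.91111/1.9111 = 0.4767.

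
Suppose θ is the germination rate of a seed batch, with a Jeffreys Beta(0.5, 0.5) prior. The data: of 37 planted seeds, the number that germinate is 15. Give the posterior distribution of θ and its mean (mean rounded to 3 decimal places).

Posterior: Beta(15.5, 22.5); mean ≈ 0.408

The binomial likelihood is conjugate to the Beta prior: with 15 successes and 22 failures, the posterior is Beta(0.5+15, 0.5+22) = Beta(15.5, 22.5).
E[θ | data] = 15.5/(15.5+22.5) = 0.408.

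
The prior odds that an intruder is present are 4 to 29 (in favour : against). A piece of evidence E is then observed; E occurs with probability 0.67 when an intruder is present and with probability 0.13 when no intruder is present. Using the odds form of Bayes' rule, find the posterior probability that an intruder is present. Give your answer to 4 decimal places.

Posterior probability ≈ 0.4155

Prior odds = 4/29 = 0.13793.
Likelihood ratio for E = 0.67/0.13 = 5.1538.
Posterior odds = prior odds × LR = 0.71088.
Posterior probability = odds/(1+odds) = 0.71088/1.7109 = 0.4155.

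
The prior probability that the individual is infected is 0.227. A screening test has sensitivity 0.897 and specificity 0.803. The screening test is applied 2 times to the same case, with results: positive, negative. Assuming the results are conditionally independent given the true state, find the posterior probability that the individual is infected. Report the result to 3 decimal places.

Let H be the event that the individual is infected; start with P(H) = 0.227. P('positive'|H) = 0.897, P('positive'|¬H) = 0.197.
Update on result 1 ('positive'): P(H) ← 0.897·0.2270 / (0.897·0.2270 + 0.197·0.7730) = 0.20362/0.35590 = 0.5721.
Update on result 2 ('negative'): P(H) ← 0.103·0.5721 / (0.103·0.5721 + 0.803·0.4279) = 0.058929/0.40251 = 0.1464.

Posterior P(H) ≈ 0.146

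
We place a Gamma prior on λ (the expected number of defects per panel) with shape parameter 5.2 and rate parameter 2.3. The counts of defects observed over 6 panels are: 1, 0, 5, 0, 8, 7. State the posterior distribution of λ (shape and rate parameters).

Posterior: Gamma(shape=26.2, rate=8.3)

Total count ∑xᵢ = 21 over n = 6 panels.
Gamma is conjugate to the Poisson likelihood: posterior is Gamma(shape = 5.2+21 = 26.2, rate = 2.3+6 = 8.3).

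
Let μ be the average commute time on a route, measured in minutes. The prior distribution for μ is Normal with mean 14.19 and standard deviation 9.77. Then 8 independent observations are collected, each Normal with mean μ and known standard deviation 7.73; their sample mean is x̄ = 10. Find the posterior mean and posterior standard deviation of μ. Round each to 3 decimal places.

Prior precision 1/τ₀² = 1/9.77² = 0.0104764; data precision n/σ² = 8/7.73² = 0.133885.
Posterior precision = 0.0104764 + 0.133885 = 0.144361, giving posterior SD = 1/√0.144361 = 2.632.
Posterior mean = (0.0104764·14.19 + 0.133885·10) / 0.144361 = 10.304.

Posterior mean ≈ 10.304; posterior SD ≈ 2.632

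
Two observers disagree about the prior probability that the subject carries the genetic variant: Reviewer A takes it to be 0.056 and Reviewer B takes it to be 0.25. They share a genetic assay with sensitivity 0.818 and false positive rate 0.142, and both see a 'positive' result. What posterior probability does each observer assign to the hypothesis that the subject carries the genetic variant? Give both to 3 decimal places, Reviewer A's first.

Reviewer A: 0.255; Reviewer B: 0.658

The likelihood ratio for a 'positive' result is 0.818/0.142 = 5.7606.
Reviewer A: prior odds 0.056/0.944 = 0.059322; posterior odds 0.34173; posterior probability 0.255.
Reviewer B: prior odds 0.25/0.75 = 0.33333; posterior odds 1.9202; posterior probability 0.658.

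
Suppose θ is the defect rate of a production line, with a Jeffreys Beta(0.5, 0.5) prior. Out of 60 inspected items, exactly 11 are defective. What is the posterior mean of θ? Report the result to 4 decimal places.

The binomial likelihood is conjugate to the Beta prior: with 11 successes and 49 failures, the posterior is Beta(0.5+11, 0.5+49) = Beta(11.5, 49.5).
E[θ | data] = 11.5/(11.5+49.5) = 0.1885.

Posterior mean ≈ 0.1885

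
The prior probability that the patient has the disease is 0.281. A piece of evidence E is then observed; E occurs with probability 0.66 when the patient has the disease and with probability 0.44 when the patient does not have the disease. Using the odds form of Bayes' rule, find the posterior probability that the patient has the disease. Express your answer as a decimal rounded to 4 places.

Posterior probability ≈ 0.3696

Prior odds = 0.281/(1−0.281) = 0.39082. In log-odds, ln(0.39082) = -0.93951.
Add log likelihood ratio: ln(1.5000) = 0.40547.
Posterior log-odds = -0.53404, so posterior odds = exp(-0.53404) = 0.58623. Converting, P(H|E) = 0.58623/1.5862 = 0.3696.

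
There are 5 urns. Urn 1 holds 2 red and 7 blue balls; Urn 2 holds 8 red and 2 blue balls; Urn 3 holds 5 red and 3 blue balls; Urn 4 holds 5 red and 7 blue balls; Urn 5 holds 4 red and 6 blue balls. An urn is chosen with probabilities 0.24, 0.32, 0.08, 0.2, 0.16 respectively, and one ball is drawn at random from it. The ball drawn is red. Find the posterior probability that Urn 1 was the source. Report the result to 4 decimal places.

Tabulate prior·likelihood by source: [1] prior 0.24, lik 0.2222, product 0.05333; [2] prior 0.32, lik 0.8, product 0.2560; [3] prior 0.08, lik 0.625, product 0.05000; [4] prior 0.2, lik 0.4167, product 0.08333; [5] prior 0.16, lik 0.4, product 0.06400.
Normalizing constant = 0.50667; the posterior for Urn 1 is its product over the sum, 0.05333/0.50667 = 0.1053.

Posterior probability ≈ 0.1053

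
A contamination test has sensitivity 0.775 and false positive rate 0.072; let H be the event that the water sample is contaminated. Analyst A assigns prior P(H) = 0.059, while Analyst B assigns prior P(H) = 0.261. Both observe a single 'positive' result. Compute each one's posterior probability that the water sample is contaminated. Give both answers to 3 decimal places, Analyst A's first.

Analyst A: 0.403; Analyst B: 0.792

P('+'|H) = 0.775, P('+'|¬H) = 0.072.
Analyst A: numerator 0.775·0.059 = 0.045725; evidence = 0.045725+0.072·0.941 = 0.11348; posterior = 0.403.
Analyst B: numerator 0.775·0.261 = 0.20228; evidence = 0.20228+0.072·0.739 = 0.25548; posterior = 0.792.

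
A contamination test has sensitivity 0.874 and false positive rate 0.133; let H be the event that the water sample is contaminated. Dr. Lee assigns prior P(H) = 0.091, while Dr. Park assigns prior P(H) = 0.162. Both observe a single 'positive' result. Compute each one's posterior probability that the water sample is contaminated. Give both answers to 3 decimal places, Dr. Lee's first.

Dr. Lee: 0.397; Dr. Park: 0.560

The likelihood ratio for a 'positive' result is 0.874/0.133 = 6.5714.
Dr. Lee: prior odds 0.091/0.909 = 0.10011; posterior odds 0.65787; posterior probability 0.397.
Dr. Park: prior odds 0.162/0.838 = 0.19332; posterior odds 1.2704; posterior probability 0.560.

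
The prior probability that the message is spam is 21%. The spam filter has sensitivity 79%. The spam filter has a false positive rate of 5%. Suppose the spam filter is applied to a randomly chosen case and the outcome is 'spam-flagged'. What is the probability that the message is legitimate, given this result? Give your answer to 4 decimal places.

Write H for 'the message is spam'. Prior odds H:¬H = 0.21/0.79 = 0.26582. For the 'spam-flagged' outcome, the likelihood ratio is 0.79/0.05 = 15.800.
Posterior odds = 0.26582 × 15.800 = 4.2000, so P(H|E) = 4.2000/(1+4.2000) = 0.8077. Then P(¬H|E) = 1 − 0.8077 = 0.1923.

P(¬H | E) ≈ 0.1923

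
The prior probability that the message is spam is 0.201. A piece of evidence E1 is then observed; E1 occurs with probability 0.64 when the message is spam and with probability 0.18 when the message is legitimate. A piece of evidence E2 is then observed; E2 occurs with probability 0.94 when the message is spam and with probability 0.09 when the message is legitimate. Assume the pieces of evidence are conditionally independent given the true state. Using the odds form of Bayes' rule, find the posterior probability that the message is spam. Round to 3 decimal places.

Posterior probability ≈ 0.903

Prior odds = 0.201/(1−0.201) = 0.25156.
Likelihood ratio for E1 = 0.64/0.18 = 3.5556.
Likelihood ratio for E2 = 0.94/0.09 = 10.444.
Posterior odds = prior odds × LR₁ × LR₂ = 9.3420.
Posterior probability = odds/(1+odds) = 9.3420/10.342 = 0.903.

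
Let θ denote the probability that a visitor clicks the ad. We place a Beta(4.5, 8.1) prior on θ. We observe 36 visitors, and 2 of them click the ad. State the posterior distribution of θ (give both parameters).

The binomial likelihood is conjugate to the Beta prior: with 2 successes and 34 failures, the posterior is Beta(4.5+2, 8.1+34) = Beta(6.5, 42.1).

Posterior: Beta(6.5, 42.1)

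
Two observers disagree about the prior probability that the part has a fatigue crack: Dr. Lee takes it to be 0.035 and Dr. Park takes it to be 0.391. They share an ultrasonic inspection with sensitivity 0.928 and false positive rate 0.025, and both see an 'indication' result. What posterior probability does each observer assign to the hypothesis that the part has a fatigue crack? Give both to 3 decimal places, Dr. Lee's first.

Dr. Lee: 0.574; Dr. Park: 0.960

The likelihood ratio for an 'indication' result is 0.928/0.025 = 37.120.
Dr. Lee: prior odds 0.035/0.965 = 0.036269; posterior odds 1.3463; posterior probability 0.574.
Dr. Park: prior odds 0.391/0.609 = 0.64204; posterior odds 23.832; posterior probability 0.960.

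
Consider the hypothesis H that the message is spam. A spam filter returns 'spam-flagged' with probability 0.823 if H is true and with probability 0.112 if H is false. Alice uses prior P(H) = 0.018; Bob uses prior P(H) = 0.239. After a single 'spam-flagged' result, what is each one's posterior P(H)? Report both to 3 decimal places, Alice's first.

Alice: 0.119; Bob: 0.698

P('+'|H) = 0.823, P('+'|¬H) = 0.112.
Alice: numerator 0.823·0.018 = 0.014814; evidence = 0.014814+0.112·0.982 = 0.12480; posterior = 0.119.
Bob: numerator 0.823·0.239 = 0.19670; evidence = 0.19670+0.112·0.761 = 0.28193; posterior = 0.698.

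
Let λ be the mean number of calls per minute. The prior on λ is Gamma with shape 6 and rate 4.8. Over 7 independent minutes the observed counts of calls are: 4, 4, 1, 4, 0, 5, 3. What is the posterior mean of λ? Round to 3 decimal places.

The Poisson likelihood adds the total count to the shape and the number of exposure periods to the rate. Here ∑xᵢ = 21 and n = 7, so shape 6→27 and rate 4.8→11.8.
Posterior mean = shape/rate = 27/11.8 = 2.288.

Posterior mean ≈ 2.288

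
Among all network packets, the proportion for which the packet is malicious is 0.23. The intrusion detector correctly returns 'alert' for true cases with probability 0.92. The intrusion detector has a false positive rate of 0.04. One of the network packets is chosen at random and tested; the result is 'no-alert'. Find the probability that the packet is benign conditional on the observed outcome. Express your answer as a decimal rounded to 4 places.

Write H for 'the packet is malicious'. Prior odds H:¬H = 0.23/0.77 = 0.29870. For the 'no-alert' outcome, the likelihood ratio is 0.08/0.96 = 0.083333.
Posterior odds = 0.29870 × 0.083333 = 0.024892, so P(H|E) = 0.024892/(1+0.024892) = 0.0243. Then P(¬H|E) = 1 − 0.0243 = 0.9757.

P(¬H | E) ≈ 0.9757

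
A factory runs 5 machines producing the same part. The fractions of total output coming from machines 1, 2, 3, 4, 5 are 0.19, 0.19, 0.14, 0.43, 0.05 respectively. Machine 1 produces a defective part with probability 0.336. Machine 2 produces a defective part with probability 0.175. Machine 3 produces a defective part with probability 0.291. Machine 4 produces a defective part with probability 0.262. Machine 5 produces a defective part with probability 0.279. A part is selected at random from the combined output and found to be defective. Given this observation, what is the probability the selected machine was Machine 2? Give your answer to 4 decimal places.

Posterior probability ≈ 0.1257

P(defective|M1) = 0.336; P(defective|M2) = 0.175; P(defective|M3) = 0.291; P(defective|M4) = 0.262; P(defective|M5) = 0.279.
Prior × likelihood for each source: 0.19·0.336=0.06384, 0.19·0.175=0.03325, 0.14·0.291=0.04074, 0.43·0.262=0.1127, 0.05·0.279=0.01395. Summing gives P(defective) = 0.26444.
P(Machine 2 | defective) = 0.03325 / 0.26444 = 0.1257.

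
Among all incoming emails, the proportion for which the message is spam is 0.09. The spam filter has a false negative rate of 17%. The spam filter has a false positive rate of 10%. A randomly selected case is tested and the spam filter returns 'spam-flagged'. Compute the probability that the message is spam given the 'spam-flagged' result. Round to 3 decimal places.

P(H | E) ≈ 0.451

Let H be the event that the message is spam. P(H) = 0.09, so P(¬H) = 0.91. With E the 'spam-flagged' result, P(E|H) = 0.83 and P(E|¬H) = 0.1.
P(E) = 0.83·0.09 + 0.1·0.91 = 0.074700 + 0.091000 = 0.16570.
By Bayes' theorem, P(H|E) = 0.074700 / 0.16570 = 0.451.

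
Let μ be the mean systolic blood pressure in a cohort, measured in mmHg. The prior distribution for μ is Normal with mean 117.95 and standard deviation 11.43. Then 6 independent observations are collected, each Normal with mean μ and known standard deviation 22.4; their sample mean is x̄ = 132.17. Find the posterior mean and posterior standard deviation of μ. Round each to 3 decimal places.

Posterior mean ≈ 126.620; posterior SD ≈ 7.141

Prior precision 1/τ₀² = 1/11.43² = 0.00765434; data precision n/σ² = 6/22.4² = 0.0119579.
Posterior precision = 0.00765434 + 0.0119579 = 0.0196122, giving posterior SD = 1/√0.0196122 = 7.141.
Posterior mean = (0.00765434·117.95 + 0.0119579·132.17) / 0.0196122 = 126.620.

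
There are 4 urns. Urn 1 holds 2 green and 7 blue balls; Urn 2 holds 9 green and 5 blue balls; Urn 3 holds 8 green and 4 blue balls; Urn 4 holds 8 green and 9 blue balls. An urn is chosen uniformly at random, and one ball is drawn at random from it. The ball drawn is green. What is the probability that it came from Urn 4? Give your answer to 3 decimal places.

Posterior probability ≈ 0.235

P(green|Urn 1) = 0.2222; P(green|Urn 2) = 0.6429; P(green|Urn 3) = 0.6667; P(green|Urn 4) = 0.4706.
Prior × likelihood for each source: 0.25·0.2222=0.05556, 0.25·0.6429=0.1607, 0.25·0.6667=0.1667, 0.25·0.4706=0.1176. Summing gives P(green) = 0.50058.
P(Urn 4 | green) = 0.1176 / 0.50058 = 0.235.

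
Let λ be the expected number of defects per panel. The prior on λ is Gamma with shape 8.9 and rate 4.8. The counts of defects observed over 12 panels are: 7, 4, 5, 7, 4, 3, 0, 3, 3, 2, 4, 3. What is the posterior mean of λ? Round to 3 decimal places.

Posterior mean ≈ 3.208

Total count ∑xᵢ = 45 over n = 12 panels.
Gamma is conjugate to the Poisson likelihood: posterior is Gamma(shape = 8.9+45 = 53.9, rate = 4.8+12 = 16.8).
Posterior mean = shape/rate = 53.9/16.8 = 3.208.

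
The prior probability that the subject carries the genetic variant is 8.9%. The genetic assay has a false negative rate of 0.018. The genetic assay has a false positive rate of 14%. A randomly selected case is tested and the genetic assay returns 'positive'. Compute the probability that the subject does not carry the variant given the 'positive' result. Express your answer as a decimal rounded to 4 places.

Let H be the event that the subject carries the genetic variant. P(H) = 0.089, so P(¬H) = 0.911. With E the 'positive' result, P(E|H) = 0.982 and P(E|¬H) = 0.14.
P(E) = 0.982·0.089 + 0.14·0.911 = 0.087398 + 0.12754 = 0.21494.
By Bayes' theorem, P(H|E) = 0.087398 / 0.21494 = 0.4066. Hence P(¬H|E) = 1 − 0.4066 = 0.5934.

P(¬H | E) ≈ 0.5934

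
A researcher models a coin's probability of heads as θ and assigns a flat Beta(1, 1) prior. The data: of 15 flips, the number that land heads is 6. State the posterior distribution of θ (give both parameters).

Posterior: Beta(7, 10)

The binomial likelihood is conjugate to the Beta prior: with 6 successes and 9 failures, the posterior is Beta(1+6, 1+9) = Beta(7, 10).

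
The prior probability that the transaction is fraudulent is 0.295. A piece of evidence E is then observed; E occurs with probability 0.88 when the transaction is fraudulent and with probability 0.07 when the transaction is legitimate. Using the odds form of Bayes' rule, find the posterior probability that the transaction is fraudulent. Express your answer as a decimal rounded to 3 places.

Posterior probability ≈ 0.840

Prior odds = 0.295/(1−0.295) = 0.41844.
Likelihood ratio for E = 0.88/0.07 = 12.571.
Posterior odds = prior odds × LR = 5.2604.
Posterior probability = odds/(1+odds) = 5.2604/6.2604 = 0.840.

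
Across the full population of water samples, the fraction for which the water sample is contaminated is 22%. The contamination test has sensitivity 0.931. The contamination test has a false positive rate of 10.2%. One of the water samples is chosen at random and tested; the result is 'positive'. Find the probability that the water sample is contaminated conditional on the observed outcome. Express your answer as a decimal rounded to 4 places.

P(H | E) ≈ 0.7202

Let H be the event that the water sample is contaminated. P(H) = 0.22, so P(¬H) = 0.78. With E the 'positive' result, P(E|H) = 0.931 and P(E|¬H) = 0.102.
P(E) = 0.931·0.22 + 0.102·0.78 = 0.20482 + 0.079560 = 0.28438.
By Bayes' theorem, P(H|E) = 0.20482 / 0.28438 = 0.7202.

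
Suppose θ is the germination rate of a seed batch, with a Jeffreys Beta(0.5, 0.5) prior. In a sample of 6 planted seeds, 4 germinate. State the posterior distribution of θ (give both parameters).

Observing 4 successes and 2 failures updates Beta(0.5, 0.5) by adding the success and failure counts to the two shape parameters: α = 0.5+4 = 4.5, β = 0.5+2 = 2.5.

Posterior: Beta(4.5, 2.5)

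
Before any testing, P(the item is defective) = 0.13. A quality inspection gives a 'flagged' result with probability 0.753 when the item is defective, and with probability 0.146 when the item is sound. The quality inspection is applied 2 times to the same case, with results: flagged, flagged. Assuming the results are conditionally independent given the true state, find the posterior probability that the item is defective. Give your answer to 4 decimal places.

With H the event that the item is defective, the joint likelihood of the observed sequence is P(data|H) = 0.753·0.753 = 0.56701 and P(data|¬H) = 0.146·0.146 = 0.021316.
Bayes: P(H|data) = 0.13·0.56701 / (0.13·0.56701 + 0.87·0.021316) = 0.073711/0.092256 = 0.7990.

Posterior P(H) ≈ 0.7990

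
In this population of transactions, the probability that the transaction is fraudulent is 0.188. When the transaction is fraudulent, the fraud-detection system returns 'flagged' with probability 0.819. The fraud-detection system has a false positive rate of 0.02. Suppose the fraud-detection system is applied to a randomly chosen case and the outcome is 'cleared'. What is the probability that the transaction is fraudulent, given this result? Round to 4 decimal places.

Write H for 'the transaction is fraudulent'. Prior odds H:¬H = 0.188/0.812 = 0.23153. For the 'cleared' outcome, the likelihood ratio is 0.181/0.98 = 0.18469.
Posterior odds = 0.23153 × 0.18469 = 0.042762, so P(H|E) = 0.042762/(1+0.042762) = 0.0410.

P(H | E) ≈ 0.0410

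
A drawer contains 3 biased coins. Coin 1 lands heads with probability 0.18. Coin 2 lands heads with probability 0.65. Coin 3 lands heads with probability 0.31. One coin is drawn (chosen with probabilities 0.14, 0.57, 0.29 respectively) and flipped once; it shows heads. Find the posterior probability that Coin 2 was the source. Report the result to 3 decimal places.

Posterior probability ≈ 0.763

Tabulate prior·likelihood by source: [1] prior 0.14, lik 0.18, product 0.02520; [2] prior 0.57, lik 0.65, product 0.3705; [3] prior 0.29, lik 0.31, product 0.08990.
Normalizing constant = 0.48560; the posterior for Coin 2 is its product over the sum, 0.3705/0.48560 = 0.763.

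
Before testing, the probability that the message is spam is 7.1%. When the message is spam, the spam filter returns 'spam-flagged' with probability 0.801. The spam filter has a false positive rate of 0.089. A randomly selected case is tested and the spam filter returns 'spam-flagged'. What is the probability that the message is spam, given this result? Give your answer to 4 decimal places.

P(H | E) ≈ 0.4075

Let H be the event that the message is spam. P(H) = 0.071, so P(¬H) = 0.929. With E the 'spam-flagged' result, P(E|H) = 0.801 and P(E|¬H) = 0.089.
P(E) = 0.801·0.071 + 0.089·0.929 = 0.056871 + 0.082681 = 0.13955.
By Bayes' theorem, P(H|E) = 0.056871 / 0.13955 = 0.4075.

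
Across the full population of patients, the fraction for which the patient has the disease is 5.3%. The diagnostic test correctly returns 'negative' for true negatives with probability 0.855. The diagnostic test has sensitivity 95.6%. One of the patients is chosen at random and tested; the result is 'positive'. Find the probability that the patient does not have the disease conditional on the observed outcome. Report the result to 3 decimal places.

Let H be the event that the patient has the disease. P(H) = 0.053, so P(¬H) = 0.947. With E the 'positive' result, P(E|H) = 0.956 and P(E|¬H) = 0.145.
P(E) = 0.956·0.053 + 0.145·0.947 = 0.050668 + 0.13731 = 0.18798.
By Bayes' theorem, P(H|E) = 0.050668 / 0.18798 = 0.270. Hence P(¬H|E) = 1 − 0.270 = 0.730.

P(¬H | E) ≈ 0.730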